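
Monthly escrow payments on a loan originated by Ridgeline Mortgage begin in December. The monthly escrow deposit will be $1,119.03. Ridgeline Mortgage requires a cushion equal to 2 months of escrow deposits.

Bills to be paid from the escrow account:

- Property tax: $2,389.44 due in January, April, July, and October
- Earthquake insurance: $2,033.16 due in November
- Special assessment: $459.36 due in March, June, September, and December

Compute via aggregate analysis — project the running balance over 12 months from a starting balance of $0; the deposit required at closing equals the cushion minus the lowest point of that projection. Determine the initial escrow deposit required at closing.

Cushion = 2 × $1,119.03 = $2,238.06
Trial balance (start $0, +$1,119.03 each month, − disbursements):
  Dec: +$1,119.03 − $459.36 → $659.67
  Jan: +$1,119.03 − $2,389.44 → -$610.74
  Feb: +$1,119.03 → $508.29
  Mar: +$1,119.03 − $459.36 → $1,167.96
  Apr: +$1,119.03 − $2,389.44 → -$102.45
  May: +$1,119.03 → $1,016.58
  Jun: +$1,119.03 − $459.36 → $1,676.25
  Jul: +$1,119.03 − $2,389.44 → $405.84
  Aug: +$1,119.03 → $1,524.87
  Sep: +$1,119.03 − $459.36 → $2,184.54
  Oct: +$1,119.03 − $2,389.44 → $914.13
  Nov: +$1,119.03 − $2,033.16 → $0.00
Lowest trial balance = -$610.74 (Jan)
Initial deposit = cushion − low point = $2,238.06 − (-$610.74) = $2,848.80

$2,848.80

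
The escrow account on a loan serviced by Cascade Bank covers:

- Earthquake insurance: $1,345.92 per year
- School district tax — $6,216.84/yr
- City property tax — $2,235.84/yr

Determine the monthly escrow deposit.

Earthquake insurance: $1,345.92/yr
School district tax: $6,216.84/yr
City property tax: $2,235.84/yr
Total annual escrow = $1,345.92 + $6,216.84 + $2,235.84 = $9,798.60
Per month = $9,798.60 / 12 = $816.55

$816.55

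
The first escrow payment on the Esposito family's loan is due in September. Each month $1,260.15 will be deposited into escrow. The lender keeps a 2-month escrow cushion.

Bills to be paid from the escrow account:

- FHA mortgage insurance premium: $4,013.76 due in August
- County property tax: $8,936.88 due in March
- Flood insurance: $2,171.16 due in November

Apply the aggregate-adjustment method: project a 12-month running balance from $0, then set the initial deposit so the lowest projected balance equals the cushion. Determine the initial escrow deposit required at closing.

Cushion = 2 × $1,260.15 = $2,520.30
Trial balance (start $0, +$1,260.15 each month, − disbursements):
  Sep: +$1,260.15 → $1,260.15
  Oct: +$1,260.15 → $2,520.30
  Nov: +$1,260.15 − $2,171.16 → $1,609.29
  Dec: +$1,260.15 → $2,869.44
  Jan: +$1,260.15 → $4,129.59
  Feb: +$1,260.15 → $5,389.74
  Mar: +$1,260.15 − $8,936.88 → -$2,286.99
  Apr: +$1,260.15 → -$1,026.84
  May: +$1,260.15 → $233.31
  Jun: +$1,260.15 → $1,493.46
  Jul: +$1,260.15 → $2,753.61
  Aug: +$1,260.15 − $4,013.76 → $0.00
Lowest trial balance = -$2,286.99 (Mar)
Initial deposit = cushion − low point = $2,520.30 − (-$2,286.99) = $4,807.29

$4,807.29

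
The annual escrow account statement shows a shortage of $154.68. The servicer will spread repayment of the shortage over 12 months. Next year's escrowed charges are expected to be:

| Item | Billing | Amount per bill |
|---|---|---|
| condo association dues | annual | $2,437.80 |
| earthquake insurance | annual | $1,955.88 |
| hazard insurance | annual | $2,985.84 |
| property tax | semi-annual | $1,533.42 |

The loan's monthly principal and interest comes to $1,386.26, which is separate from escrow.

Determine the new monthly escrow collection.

Condo association dues — $2,437.80/yr
Earthquake insurance — $1,955.88/yr
Hazard insurance — $2,985.84/yr
Property tax — $1,533.42 × 2 = $3,066.84/yr
Total annual escrow = $10,446.36
Base monthly escrow = $10,446.36 / 12 = $870.53
Monthly shortage recovery: $154.68 ÷ 12 = $12.89
Adjusted monthly = $870.53 + $12.89 = $883.42

$883.42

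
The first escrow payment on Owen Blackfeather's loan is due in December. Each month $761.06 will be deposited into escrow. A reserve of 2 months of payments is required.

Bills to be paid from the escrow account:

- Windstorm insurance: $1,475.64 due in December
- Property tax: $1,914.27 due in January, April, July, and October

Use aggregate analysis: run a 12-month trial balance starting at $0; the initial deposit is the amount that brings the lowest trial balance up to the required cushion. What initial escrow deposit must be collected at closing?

$3,389.91

Cushion = 2 × $761.06 = $1,522.12
Trial balance (start $0, +$761.06 each month, − disbursements):
  Dec: +$761.06 − $1,475.64 → -$714.58
  Jan: +$761.06 − $1,914.27 → -$1,867.79
  Feb: +$761.06 → -$1,106.73
  Mar: +$761.06 → -$345.67
  Apr: +$761.06 − $1,914.27 → -$1,498.88
  May: +$761.06 → -$737.82
  Jun: +$761.06 → $23.24
  Jul: +$761.06 − $1,914.27 → -$1,129.97
  Aug: +$761.06 → -$368.91
  Sep: +$761.06 → $392.15
  Oct: +$761.06 − $1,914.27 → -$761.06
  Nov: +$761.06 → $0.00
Lowest trial balance = -$1,867.79 (Jan)
Initial deposit = cushion − low point = $1,522.12 − (-$1,867.79) = $3,389.91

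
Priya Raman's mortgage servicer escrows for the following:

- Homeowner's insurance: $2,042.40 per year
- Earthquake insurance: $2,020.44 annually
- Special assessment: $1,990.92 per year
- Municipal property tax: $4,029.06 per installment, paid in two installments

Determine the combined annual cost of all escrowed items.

$14,111.88

Homeowner's insurance = $2,042.40 per year
Earthquake insurance = $2,020.44 per year
Special assessment = $1,990.92 per year
Municipal property tax = $4,029.06 × 2 = $8,058.12 per year
Annual escrow total = $2,042.40 + $2,020.44 + $1,990.92 + $8,058.12 = $14,111.88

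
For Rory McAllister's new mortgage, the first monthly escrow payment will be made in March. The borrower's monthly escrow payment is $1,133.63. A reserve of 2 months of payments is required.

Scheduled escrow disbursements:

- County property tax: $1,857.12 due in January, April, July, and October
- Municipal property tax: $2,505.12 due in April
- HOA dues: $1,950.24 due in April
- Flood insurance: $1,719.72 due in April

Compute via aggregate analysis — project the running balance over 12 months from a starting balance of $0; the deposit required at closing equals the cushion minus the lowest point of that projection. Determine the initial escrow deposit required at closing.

Cushion = 2 × $1,133.63 = $2,267.26
Trial balance (start $0, +$1,133.63 each month, − disbursements):
  Mar: +$1,133.63 → $1,133.63
  Apr: +$1,133.63 − $8,032.20 → -$5,764.94
  May: +$1,133.63 → -$4,631.31
  Jun: +$1,133.63 → -$3,497.68
  Jul: +$1,133.63 − $1,857.12 → -$4,221.17
  Aug: +$1,133.63 → -$3,087.54
  Sep: +$1,133.63 → -$1,953.91
  Oct: +$1,133.63 − $1,857.12 → -$2,677.40
  Nov: +$1,133.63 → -$1,543.77
  Dec: +$1,133.63 → -$410.14
  Jan: +$1,133.63 − $1,857.12 → -$1,133.63
  Feb: +$1,133.63 → $0.00
Lowest trial balance = -$5,764.94 (Apr)
Initial deposit = cushion − low point = $2,267.26 − (-$5,764.94) = $8,032.20

$8,032.20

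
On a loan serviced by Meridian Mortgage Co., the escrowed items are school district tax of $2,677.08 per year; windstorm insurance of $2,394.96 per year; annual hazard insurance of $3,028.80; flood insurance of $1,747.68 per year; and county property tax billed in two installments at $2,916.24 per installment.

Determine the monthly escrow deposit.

School district tax: $2,677.08 per year
Windstorm insurance: $2,394.96 per year
Hazard insurance: $3,028.80 per year
Flood insurance: $1,747.68 per year
County property tax: $2,916.24 × 2 = $5,832.48 per year
Annual escrow total = $2,677.08 + $2,394.96 + $3,028.80 + $1,747.68 + $5,832.48 = $15,681.00
Monthly = $15,681.00 / 12 = $1,306.75

$1,306.75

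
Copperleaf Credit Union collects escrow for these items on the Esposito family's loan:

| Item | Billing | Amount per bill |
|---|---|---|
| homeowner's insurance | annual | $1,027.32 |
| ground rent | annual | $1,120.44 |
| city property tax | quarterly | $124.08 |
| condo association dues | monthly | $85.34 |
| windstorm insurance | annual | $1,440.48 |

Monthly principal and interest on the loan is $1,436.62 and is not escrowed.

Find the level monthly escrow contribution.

Homeowner's insurance — $1,027.32/yr
Ground rent — $1,120.44/yr
City property tax — $124.08 × 4 = $496.32/yr
Condo association dues — $85.34 × 12 = $1,024.08/yr
Windstorm insurance — $1,440.48/yr
Total per year = $1,027.32 + $1,120.44 + $496.32 + $1,024.08 + $1,440.48 = $5,108.64
Per month = $5,108.64 ÷ 12 = $425.72

$425.72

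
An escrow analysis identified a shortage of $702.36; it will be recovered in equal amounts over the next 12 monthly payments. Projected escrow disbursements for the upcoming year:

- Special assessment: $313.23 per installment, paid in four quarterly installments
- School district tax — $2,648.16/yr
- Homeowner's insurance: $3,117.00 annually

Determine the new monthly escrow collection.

$643.37

Special assessment = $313.23 × 4 = $1,252.92/yr
School district tax = $2,648.16/yr
Homeowner's insurance = $3,117.00/yr
Combined annual = $1,252.92 + $2,648.16 + $3,117.00 = $7,018.08
Base monthly escrow = $7,018.08 / 12 = $584.84
Monthly shortage recovery: $702.36 ÷ 12 = $58.53
Adjusted monthly = $584.84 + $58.53 = $643.37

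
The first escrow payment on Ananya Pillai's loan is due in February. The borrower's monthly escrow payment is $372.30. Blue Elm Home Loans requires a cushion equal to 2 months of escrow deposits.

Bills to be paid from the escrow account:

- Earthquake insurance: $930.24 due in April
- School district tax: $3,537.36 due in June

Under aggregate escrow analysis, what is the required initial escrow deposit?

Cushion = 2 × $372.30 = $744.60
Trial balance (start $0, +$372.30 each month, − disbursements):
  Feb: +$372.30 → $372.30
  Mar: +$372.30 → $744.60
  Apr: +$372.30 − $930.24 → $186.66
  May: +$372.30 → $558.96
  Jun: +$372.30 − $3,537.36 → -$2,606.10
  Jul: +$372.30 → -$2,233.80
  Aug: +$372.30 → -$1,861.50
  Sep: +$372.30 → -$1,489.20
  Oct: +$372.30 → -$1,116.90
  Nov: +$372.30 → -$744.60
  Dec: +$372.30 → -$372.30
  Jan: +$372.30 → $0.00
Lowest trial balance = -$2,606.10 (Jun)
Initial deposit = cushion − low point = $744.60 − (-$2,606.10) = $3,350.70

$3,350.70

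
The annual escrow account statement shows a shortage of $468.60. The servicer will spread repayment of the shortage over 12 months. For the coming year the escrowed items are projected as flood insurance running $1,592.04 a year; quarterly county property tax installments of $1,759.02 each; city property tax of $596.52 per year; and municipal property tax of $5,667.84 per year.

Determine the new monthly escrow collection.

$1,280.09

Flood insurance = $1,592.04 annually
County property tax = $1,759.02 × 4 = $7,036.08 annually
City property tax = $596.52 annually
Municipal property tax = $5,667.84 annually
Total per year = $14,892.48
Monthly = $14,892.48 ÷ 12 = $1,241.04
Shortage per month = $468.60 ÷ 12 = $39.05
New monthly escrow = $1,241.04 + $39.05 = $1,280.09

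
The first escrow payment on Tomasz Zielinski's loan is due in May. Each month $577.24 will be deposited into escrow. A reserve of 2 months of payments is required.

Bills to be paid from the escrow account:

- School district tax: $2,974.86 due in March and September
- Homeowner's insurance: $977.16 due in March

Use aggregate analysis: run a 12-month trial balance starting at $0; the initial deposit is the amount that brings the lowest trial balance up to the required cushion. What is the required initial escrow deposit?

$1,731.72

Cushion = 2 × $577.24 = $1,154.48
Trial balance (start $0, +$577.24 each month, − disbursements):
  May: +$577.24 → $577.24
  Jun: +$577.24 → $1,154.48
  Jul: +$577.24 → $1,731.72
  Aug: +$577.24 → $2,308.96
  Sep: +$577.24 − $2,974.86 → -$88.66
  Oct: +$577.24 → $488.58
  Nov: +$577.24 → $1,065.82
  Dec: +$577.24 → $1,643.06
  Jan: +$577.24 → $2,220.30
  Feb: +$577.24 → $2,797.54
  Mar: +$577.24 − $3,952.02 → -$577.24
  Apr: +$577.24 → $0.00
Lowest trial balance = -$577.24 (Mar)
Initial deposit = cushion − low point = $1,154.48 − (-$577.24) = $1,731.72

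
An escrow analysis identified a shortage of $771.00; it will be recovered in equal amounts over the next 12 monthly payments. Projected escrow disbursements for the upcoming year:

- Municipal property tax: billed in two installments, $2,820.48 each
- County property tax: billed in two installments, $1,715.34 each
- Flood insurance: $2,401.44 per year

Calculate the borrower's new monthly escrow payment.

$1,020.34

Municipal property tax = $2,820.48 × 2 = $5,640.96/yr
County property tax = $1,715.34 × 2 = $3,430.68/yr
Flood insurance = $2,401.44/yr
Combined annual = $5,640.96 + $3,430.68 + $2,401.44 = $11,473.08
Base monthly escrow = $11,473.08 ÷ 12 = $956.09
Monthly shortage recovery: $771.00 / 12 = $64.25
Adjusted monthly = $956.09 + $64.25 = $1,020.34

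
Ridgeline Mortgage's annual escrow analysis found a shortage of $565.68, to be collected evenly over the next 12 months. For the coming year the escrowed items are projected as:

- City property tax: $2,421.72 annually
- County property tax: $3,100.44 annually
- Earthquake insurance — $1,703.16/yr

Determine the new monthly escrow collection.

$649.25

City property tax: $2,421.72
County property tax: $3,100.44
Earthquake insurance: $1,703.16
Annual escrow total = $2,421.72 + $3,100.44 + $1,703.16 = $7,225.32
Monthly = $7,225.32 ÷ 12 = $602.11
Shortage spread = $565.68 ÷ 12 = $47.14/mo
New monthly escrow = $602.11 + $47.14 = $649.25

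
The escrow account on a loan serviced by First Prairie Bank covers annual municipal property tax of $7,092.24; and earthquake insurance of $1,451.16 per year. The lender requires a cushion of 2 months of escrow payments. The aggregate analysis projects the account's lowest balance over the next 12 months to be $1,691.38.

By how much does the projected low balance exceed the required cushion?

$267.48

Municipal property tax — $7,092.24
Earthquake insurance — $1,451.16
Total per year = $7,092.24 + $1,451.16 = $8,543.40
Monthly escrow = $8,543.40 ÷ 12 = $711.95
Required reserve = 2 × $711.95 = $1,423.90
Excess over cushion: $1,691.38 − $1,423.90 = $267.48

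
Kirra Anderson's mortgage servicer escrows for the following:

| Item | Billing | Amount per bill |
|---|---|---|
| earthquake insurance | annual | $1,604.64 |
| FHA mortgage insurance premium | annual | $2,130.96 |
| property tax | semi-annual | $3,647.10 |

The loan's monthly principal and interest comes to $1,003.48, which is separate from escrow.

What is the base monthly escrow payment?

$919.15

Earthquake insurance: $1,604.64
FHA mortgage insurance premium: $2,130.96
Property tax: $3,647.10 × 2 = $7,294.20
Total annual escrow = $1,604.64 + $2,130.96 + $7,294.20 = $11,029.80
Monthly escrow = $11,029.80 / 12 = $919.15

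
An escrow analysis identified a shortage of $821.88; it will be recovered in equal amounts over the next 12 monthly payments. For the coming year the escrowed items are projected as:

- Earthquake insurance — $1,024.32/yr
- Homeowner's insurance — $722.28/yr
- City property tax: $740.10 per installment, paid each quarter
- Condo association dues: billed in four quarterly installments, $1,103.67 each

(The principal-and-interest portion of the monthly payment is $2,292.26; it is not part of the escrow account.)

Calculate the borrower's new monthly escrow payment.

Earthquake insurance — $1,024.32 per year
Homeowner's insurance — $722.28 per year
City property tax — $740.10 × 4 = $2,960.40 per year
Condo association dues — $1,103.67 × 4 = $4,414.68 per year
Total annual escrow = $1,024.32 + $722.28 + $2,960.40 + $4,414.68 = $9,121.68
Monthly = $9,121.68 / 12 = $760.14
Shortage spread = $821.88 / 12 = $68.49/mo
Adjusted monthly = $760.14 + $68.49 = $828.63

$828.63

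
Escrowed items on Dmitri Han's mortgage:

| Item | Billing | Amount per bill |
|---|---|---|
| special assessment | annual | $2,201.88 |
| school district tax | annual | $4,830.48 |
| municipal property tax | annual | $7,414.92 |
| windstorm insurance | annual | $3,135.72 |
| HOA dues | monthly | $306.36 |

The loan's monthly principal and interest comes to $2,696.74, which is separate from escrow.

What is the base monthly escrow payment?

Special assessment: $2,201.88
School district tax: $4,830.48
Municipal property tax: $7,414.92
Windstorm insurance: $3,135.72
HOA dues: $306.36 × 12 = $3,676.32
Yearly total = $21,259.32
Monthly = $21,259.32 / 12 = $1,771.61

$1,771.61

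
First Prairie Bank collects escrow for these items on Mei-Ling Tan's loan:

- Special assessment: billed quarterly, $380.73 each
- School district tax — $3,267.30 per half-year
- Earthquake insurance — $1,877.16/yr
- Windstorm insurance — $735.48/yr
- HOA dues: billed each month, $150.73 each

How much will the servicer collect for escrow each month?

Special assessment: $380.73 × 4 = $1,522.92
School district tax: $3,267.30 × 2 = $6,534.60
Earthquake insurance: $1,877.16
Windstorm insurance: $735.48
HOA dues: $150.73 × 12 = $1,808.76
Total annual escrow = $12,478.92
Per month = $12,478.92 ÷ 12 = $1,039.91

$1,039.91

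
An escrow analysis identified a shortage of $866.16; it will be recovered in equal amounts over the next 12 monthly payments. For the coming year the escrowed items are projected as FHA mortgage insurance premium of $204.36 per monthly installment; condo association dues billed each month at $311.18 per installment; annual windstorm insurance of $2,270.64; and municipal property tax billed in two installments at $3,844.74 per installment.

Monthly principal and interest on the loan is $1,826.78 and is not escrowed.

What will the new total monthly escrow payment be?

FHA mortgage insurance premium: $204.36 × 12 = $2,452.32 per year
Condo association dues: $311.18 × 12 = $3,734.16 per year
Windstorm insurance: $2,270.64 per year
Municipal property tax: $3,844.74 × 2 = $7,689.48 per year
Total annual escrow = $16,146.60
Base monthly escrow = $16,146.60 ÷ 12 = $1,345.55
Shortage per month = $866.16 ÷ 12 = $72.18
Adjusted monthly = $1,345.55 + $72.18 = $1,417.73

$1,417.73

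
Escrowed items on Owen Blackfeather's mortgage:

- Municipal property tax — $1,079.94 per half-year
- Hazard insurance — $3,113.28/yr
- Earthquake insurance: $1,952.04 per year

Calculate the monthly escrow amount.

Municipal property tax — $1,079.94 × 2 = $2,159.88/yr
Hazard insurance — $3,113.28/yr
Earthquake insurance — $1,952.04/yr
Annual escrow total = $2,159.88 + $3,113.28 + $1,952.04 = $7,225.20
Per month = $7,225.20 ÷ 12 = $602.10

$602.10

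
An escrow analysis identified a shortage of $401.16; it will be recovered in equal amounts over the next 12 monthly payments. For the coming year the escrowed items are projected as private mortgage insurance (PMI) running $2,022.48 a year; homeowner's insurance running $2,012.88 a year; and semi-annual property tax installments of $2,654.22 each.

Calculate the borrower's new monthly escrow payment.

$812.08

Private mortgage insurance (PMI) — $2,022.48 annually
Homeowner's insurance — $2,012.88 annually
Property tax — $2,654.22 × 2 = $5,308.44 annually
Combined annual = $2,022.48 + $2,012.88 + $5,308.44 = $9,343.80
Per month = $9,343.80 / 12 = $778.65
Shortage per month = $401.16 ÷ 12 = $33.43
New monthly escrow = $778.65 + $33.43 = $812.08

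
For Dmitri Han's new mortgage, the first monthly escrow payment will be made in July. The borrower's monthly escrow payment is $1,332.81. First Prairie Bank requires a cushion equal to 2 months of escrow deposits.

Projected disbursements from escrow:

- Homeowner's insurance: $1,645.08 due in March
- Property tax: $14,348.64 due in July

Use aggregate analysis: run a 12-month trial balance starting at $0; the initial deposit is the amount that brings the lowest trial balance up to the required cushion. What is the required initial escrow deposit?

$15,681.45

Cushion = 2 × $1,332.81 = $2,665.62
Trial balance (start $0, +$1,332.81 each month, − disbursements):
  Jul: +$1,332.81 − $14,348.64 → -$13,015.83
  Aug: +$1,332.81 → -$11,683.02
  Sep: +$1,332.81 → -$10,350.21
  Oct: +$1,332.81 → -$9,017.40
  Nov: +$1,332.81 → -$7,684.59
  Dec: +$1,332.81 → -$6,351.78
  Jan: +$1,332.81 → -$5,018.97
  Feb: +$1,332.81 → -$3,686.16
  Mar: +$1,332.81 − $1,645.08 → -$3,998.43
  Apr: +$1,332.81 → -$2,665.62
  May: +$1,332.81 → -$1,332.81
  Jun: +$1,332.81 → $0.00
Lowest trial balance = -$13,015.83 (Jul)
Initial deposit = cushion − low point = $2,665.62 − (-$13,015.83) = $15,681.45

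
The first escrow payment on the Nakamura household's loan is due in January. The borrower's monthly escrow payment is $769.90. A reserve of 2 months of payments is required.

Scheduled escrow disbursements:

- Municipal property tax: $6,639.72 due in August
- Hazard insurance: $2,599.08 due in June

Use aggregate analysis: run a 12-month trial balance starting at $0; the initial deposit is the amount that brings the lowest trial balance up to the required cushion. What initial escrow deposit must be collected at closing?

$4,619.40

Cushion = 2 × $769.90 = $1,539.80
Trial balance (start $0, +$769.90 each month, − disbursements):
  Jan: +$769.90 → $769.90
  Feb: +$769.90 → $1,539.80
  Mar: +$769.90 → $2,309.70
  Apr: +$769.90 → $3,079.60
  May: +$769.90 → $3,849.50
  Jun: +$769.90 − $2,599.08 → $2,020.32
  Jul: +$769.90 → $2,790.22
  Aug: +$769.90 − $6,639.72 → -$3,079.60
  Sep: +$769.90 → -$2,309.70
  Oct: +$769.90 → -$1,539.80
  Nov: +$769.90 → -$769.90
  Dec: +$769.90 → $0.00
Lowest trial balance = -$3,079.60 (Aug)
Initial deposit = cushion − low point = $1,539.80 − (-$3,079.60) = $4,619.40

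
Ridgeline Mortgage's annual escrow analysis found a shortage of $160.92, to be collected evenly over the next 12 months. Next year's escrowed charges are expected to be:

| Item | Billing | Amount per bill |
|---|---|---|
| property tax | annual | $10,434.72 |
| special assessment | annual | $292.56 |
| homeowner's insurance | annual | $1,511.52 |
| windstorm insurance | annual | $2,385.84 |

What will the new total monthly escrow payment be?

Property tax = $10,434.72
Special assessment = $292.56
Homeowner's insurance = $1,511.52
Windstorm insurance = $2,385.84
Total annual escrow = $14,624.64
Base monthly escrow = $14,624.64 / 12 = $1,218.72
Shortage per month = $160.92 ÷ 12 = $13.41
Adjusted monthly = $1,218.72 + $13.41 = $1,232.13

$1,232.13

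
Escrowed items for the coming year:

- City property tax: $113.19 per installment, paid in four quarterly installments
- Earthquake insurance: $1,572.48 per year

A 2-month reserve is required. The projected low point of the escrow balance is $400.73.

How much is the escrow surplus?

$63.19

City property tax: $113.19 × 4 = $452.76/yr
Earthquake insurance: $1,572.48/yr
Total annual escrow = $452.76 + $1,572.48 = $2,025.24
Per month = $2,025.24 / 12 = $168.77
Cushion = 2 × $168.77 = $337.54
Excess over cushion: $400.73 − $337.54 = $63.19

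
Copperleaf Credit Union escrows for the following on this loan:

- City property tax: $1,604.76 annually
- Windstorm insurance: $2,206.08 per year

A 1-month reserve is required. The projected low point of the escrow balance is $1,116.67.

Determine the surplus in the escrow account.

$799.10

City property tax — $1,604.76/yr
Windstorm insurance — $2,206.08/yr
Yearly total = $1,604.76 + $2,206.08 = $3,810.84
Base monthly escrow = $3,810.84 ÷ 12 = $317.57
Required cushion = 1 × $317.57 = $317.57
Excess over cushion: $1,116.67 − $317.57 = $799.10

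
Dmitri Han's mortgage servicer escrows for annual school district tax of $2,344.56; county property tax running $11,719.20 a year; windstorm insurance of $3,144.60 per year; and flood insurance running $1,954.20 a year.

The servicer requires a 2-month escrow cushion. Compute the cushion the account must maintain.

School district tax = $2,344.56/yr
County property tax = $11,719.20/yr
Windstorm insurance = $3,144.60/yr
Flood insurance = $1,954.20/yr
Combined annual = $2,344.56 + $11,719.20 + $3,144.60 + $1,954.20 = $19,162.56
Per month = $19,162.56 / 12 = $1,596.88
Required cushion = 2 × $1,596.88 = $3,193.76

$3,193.76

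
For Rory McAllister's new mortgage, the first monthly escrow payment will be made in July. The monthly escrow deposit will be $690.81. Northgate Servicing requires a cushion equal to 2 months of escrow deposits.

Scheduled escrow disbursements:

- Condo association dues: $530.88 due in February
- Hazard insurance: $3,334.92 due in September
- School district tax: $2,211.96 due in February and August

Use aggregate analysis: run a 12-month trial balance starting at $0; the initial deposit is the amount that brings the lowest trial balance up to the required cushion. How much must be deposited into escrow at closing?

$4,856.07

Cushion = 2 × $690.81 = $1,381.62
Trial balance (start $0, +$690.81 each month, − disbursements):
  Jul: +$690.81 → $690.81
  Aug: +$690.81 − $2,211.96 → -$830.34
  Sep: +$690.81 − $3,334.92 → -$3,474.45
  Oct: +$690.81 → -$2,783.64
  Nov: +$690.81 → -$2,092.83
  Dec: +$690.81 → -$1,402.02
  Jan: +$690.81 → -$711.21
  Feb: +$690.81 − $2,742.84 → -$2,763.24
  Mar: +$690.81 → -$2,072.43
  Apr: +$690.81 → -$1,381.62
  May: +$690.81 → -$690.81
  Jun: +$690.81 → $0.00
Lowest trial balance = -$3,474.45 (Sep)
Initial deposit = cushion − low point = $1,381.62 − (-$3,474.45) = $4,856.07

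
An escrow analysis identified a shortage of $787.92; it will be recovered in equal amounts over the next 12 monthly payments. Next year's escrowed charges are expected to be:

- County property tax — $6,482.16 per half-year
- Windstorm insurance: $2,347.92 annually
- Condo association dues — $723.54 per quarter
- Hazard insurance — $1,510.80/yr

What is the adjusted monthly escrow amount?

$1,708.76

County property tax: $6,482.16 × 2 = $12,964.32 per year
Windstorm insurance: $2,347.92 per year
Condo association dues: $723.54 × 4 = $2,894.16 per year
Hazard insurance: $1,510.80 per year
Total annual escrow = $12,964.32 + $2,347.92 + $2,894.16 + $1,510.80 = $19,717.20
Per month = $19,717.20 ÷ 12 = $1,643.10
Monthly shortage recovery: $787.92 / 12 = $65.66
New monthly escrow = $1,643.10 + $65.66 = $1,708.76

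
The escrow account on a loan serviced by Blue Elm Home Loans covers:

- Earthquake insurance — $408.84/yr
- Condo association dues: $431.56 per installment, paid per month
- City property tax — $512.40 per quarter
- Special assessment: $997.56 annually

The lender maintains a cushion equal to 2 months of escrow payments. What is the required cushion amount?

$1,439.12

Earthquake insurance — $408.84
Condo association dues — $431.56 × 12 = $5,178.72
City property tax — $512.40 × 4 = $2,049.60
Special assessment — $997.56
Total per year = $408.84 + $5,178.72 + $2,049.60 + $997.56 = $8,634.72
Per month = $8,634.72 / 12 = $719.56
Required cushion = 2 × $719.56 = $1,439.12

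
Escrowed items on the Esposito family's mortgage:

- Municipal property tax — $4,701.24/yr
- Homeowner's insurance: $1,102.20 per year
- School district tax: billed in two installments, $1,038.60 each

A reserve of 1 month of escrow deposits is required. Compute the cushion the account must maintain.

Municipal property tax — $4,701.24
Homeowner's insurance — $1,102.20
School district tax — $1,038.60 × 2 = $2,077.20
Annual escrow total = $4,701.24 + $1,102.20 + $2,077.20 = $7,880.64
Monthly = $7,880.64 / 12 = $656.72
Required cushion = 1 × $656.72 = $656.72

$656.72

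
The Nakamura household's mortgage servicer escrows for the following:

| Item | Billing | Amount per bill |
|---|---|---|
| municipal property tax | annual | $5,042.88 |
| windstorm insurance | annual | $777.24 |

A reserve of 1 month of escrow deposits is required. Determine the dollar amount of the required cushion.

$485.01

Municipal property tax: $5,042.88 per year
Windstorm insurance: $777.24 per year
Combined annual = $5,042.88 + $777.24 = $5,820.12
Monthly escrow = $5,820.12 / 12 = $485.01
Reserve = 1 × $485.01 = $485.01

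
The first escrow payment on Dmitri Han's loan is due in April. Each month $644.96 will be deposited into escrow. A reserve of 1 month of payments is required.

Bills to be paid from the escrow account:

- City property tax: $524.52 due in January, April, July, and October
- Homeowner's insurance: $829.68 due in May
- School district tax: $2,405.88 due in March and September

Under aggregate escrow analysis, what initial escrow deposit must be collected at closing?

Cushion = 1 × $644.96 = $644.96
Trial balance (start $0, +$644.96 each month, − disbursements):
  Apr: +$644.96 − $524.52 → $120.44
  May: +$644.96 − $829.68 → -$64.28
  Jun: +$644.96 → $580.68
  Jul: +$644.96 − $524.52 → $701.12
  Aug: +$644.96 → $1,346.08
  Sep: +$644.96 − $2,405.88 → -$414.84
  Oct: +$644.96 − $524.52 → -$294.40
  Nov: +$644.96 → $350.56
  Dec: +$644.96 → $995.52
  Jan: +$644.96 − $524.52 → $1,115.96
  Feb: +$644.96 → $1,760.92
  Mar: +$644.96 − $2,405.88 → $0.00
Lowest trial balance = -$414.84 (Sep)
Initial deposit = cushion − low point = $644.96 − (-$414.84) = $1,059.80

$1,059.80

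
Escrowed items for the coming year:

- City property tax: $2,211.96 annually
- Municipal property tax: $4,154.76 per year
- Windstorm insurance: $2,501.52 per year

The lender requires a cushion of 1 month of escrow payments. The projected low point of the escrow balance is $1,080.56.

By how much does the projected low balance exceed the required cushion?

$341.54

City property tax = $2,211.96 annually
Municipal property tax = $4,154.76 annually
Windstorm insurance = $2,501.52 annually
Combined annual = $2,211.96 + $4,154.76 + $2,501.52 = $8,868.24
Monthly = $8,868.24 / 12 = $739.02
Cushion = 1 × $739.02 = $739.02
Excess over cushion: $1,080.56 − $739.02 = $341.54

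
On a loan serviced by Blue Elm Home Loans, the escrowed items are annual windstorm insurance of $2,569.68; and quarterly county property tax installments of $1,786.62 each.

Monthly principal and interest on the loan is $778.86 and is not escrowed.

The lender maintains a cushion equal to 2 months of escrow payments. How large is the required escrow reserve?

$1,619.36

Windstorm insurance — $2,569.68 annually
County property tax — $1,786.62 × 4 = $7,146.48 annually
Yearly total = $9,716.16
Per month = $9,716.16 ÷ 12 = $809.68
Reserve = 2 × $809.68 = $1,619.36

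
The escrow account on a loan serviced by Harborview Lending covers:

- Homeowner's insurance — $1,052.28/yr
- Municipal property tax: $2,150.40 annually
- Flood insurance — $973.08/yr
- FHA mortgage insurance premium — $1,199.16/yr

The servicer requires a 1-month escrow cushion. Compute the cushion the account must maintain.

Homeowner's insurance — $1,052.28 annually
Municipal property tax — $2,150.40 annually
Flood insurance — $973.08 annually
FHA mortgage insurance premium — $1,199.16 annually
Annual escrow total = $5,374.92
Monthly = $5,374.92 ÷ 12 = $447.91
Reserve = 1 × $447.91 = $447.91

$447.91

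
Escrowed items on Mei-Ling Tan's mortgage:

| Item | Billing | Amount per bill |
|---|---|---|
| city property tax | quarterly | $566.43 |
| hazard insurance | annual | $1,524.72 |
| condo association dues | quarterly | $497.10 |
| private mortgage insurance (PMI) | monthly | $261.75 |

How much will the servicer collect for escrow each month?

$743.32

City property tax = $566.43 × 4 = $2,265.72 annually
Hazard insurance = $1,524.72 annually
Condo association dues = $497.10 × 4 = $1,988.40 annually
Private mortgage insurance (PMI) = $261.75 × 12 = $3,141.00 annually
Total annual escrow = $8,919.84
Monthly = $8,919.84 / 12 = $743.32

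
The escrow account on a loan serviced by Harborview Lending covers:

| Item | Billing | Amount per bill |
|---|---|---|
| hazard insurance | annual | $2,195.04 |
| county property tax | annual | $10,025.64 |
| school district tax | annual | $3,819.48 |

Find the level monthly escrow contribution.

Hazard insurance — $2,195.04 annually
County property tax — $10,025.64 annually
School district tax — $3,819.48 annually
Total per year = $2,195.04 + $10,025.64 + $3,819.48 = $16,040.16
Base monthly escrow = $16,040.16 / 12 = $1,336.68

$1,336.68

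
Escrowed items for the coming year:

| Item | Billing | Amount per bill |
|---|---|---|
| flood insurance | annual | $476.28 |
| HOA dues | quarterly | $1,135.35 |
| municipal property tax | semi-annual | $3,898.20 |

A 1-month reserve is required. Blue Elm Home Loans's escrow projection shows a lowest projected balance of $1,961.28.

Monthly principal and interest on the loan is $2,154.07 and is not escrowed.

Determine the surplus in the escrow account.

Flood insurance = $476.28 per year
HOA dues = $1,135.35 × 4 = $4,541.40 per year
Municipal property tax = $3,898.20 × 2 = $7,796.40 per year
Total per year = $476.28 + $4,541.40 + $7,796.40 = $12,814.08
Monthly = $12,814.08 ÷ 12 = $1,067.84
Required cushion = 1 × $1,067.84 = $1,067.84
Excess over cushion: $1,961.28 − $1,067.84 = $893.44

$893.44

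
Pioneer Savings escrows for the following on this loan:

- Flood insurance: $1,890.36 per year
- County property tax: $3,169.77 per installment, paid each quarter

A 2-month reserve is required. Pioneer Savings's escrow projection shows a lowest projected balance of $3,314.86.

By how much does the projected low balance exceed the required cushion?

$886.62

Flood insurance = $1,890.36
County property tax = $3,169.77 × 4 = $12,679.08
Total annual escrow = $1,890.36 + $12,679.08 = $14,569.44
Per month = $14,569.44 ÷ 12 = $1,214.12
Required cushion = 2 × $1,214.12 = $2,428.24
Excess over cushion: $3,314.86 − $2,428.24 = $886.62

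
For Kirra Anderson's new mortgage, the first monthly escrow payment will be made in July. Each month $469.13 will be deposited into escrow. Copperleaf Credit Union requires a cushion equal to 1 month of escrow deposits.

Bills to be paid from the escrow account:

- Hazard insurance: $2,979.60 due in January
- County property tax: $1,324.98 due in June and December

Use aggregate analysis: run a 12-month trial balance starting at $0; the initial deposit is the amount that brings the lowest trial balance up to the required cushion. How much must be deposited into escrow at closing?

Cushion = 1 × $469.13 = $469.13
Trial balance (start $0, +$469.13 each month, − disbursements):
  Jul: +$469.13 → $469.13
  Aug: +$469.13 → $938.26
  Sep: +$469.13 → $1,407.39
  Oct: +$469.13 → $1,876.52
  Nov: +$469.13 → $2,345.65
  Dec: +$469.13 − $1,324.98 → $1,489.80
  Jan: +$469.13 − $2,979.60 → -$1,020.67
  Feb: +$469.13 → -$551.54
  Mar: +$469.13 → -$82.41
  Apr: +$469.13 → $386.72
  May: +$469.13 → $855.85
  Jun: +$469.13 − $1,324.98 → $0.00
Lowest trial balance = -$1,020.67 (Jan)
Initial deposit = cushion − low point = $469.13 − (-$1,020.67) = $1,489.80

$1,489.80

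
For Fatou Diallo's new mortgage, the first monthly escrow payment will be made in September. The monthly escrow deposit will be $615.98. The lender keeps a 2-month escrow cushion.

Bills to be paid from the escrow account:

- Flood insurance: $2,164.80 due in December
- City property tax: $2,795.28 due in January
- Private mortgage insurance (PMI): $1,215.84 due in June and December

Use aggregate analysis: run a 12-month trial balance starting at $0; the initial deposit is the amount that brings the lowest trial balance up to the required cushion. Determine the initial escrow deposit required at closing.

Cushion = 2 × $615.98 = $1,231.96
Trial balance (start $0, +$615.98 each month, − disbursements):
  Sep: +$615.98 → $615.98
  Oct: +$615.98 → $1,231.96
  Nov: +$615.98 → $1,847.94
  Dec: +$615.98 − $3,380.64 → -$916.72
  Jan: +$615.98 − $2,795.28 → -$3,096.02
  Feb: +$615.98 → -$2,480.04
  Mar: +$615.98 → -$1,864.06
  Apr: +$615.98 → -$1,248.08
  May: +$615.98 → -$632.10
  Jun: +$615.98 − $1,215.84 → -$1,231.96
  Jul: +$615.98 → -$615.98
  Aug: +$615.98 → $0.00
Lowest trial balance = -$3,096.02 (Jan)
Initial deposit = cushion − low point = $1,231.96 − (-$3,096.02) = $4,327.98

$4,327.98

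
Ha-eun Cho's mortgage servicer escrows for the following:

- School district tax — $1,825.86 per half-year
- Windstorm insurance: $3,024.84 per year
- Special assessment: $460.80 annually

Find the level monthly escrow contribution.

School district tax = $1,825.86 × 2 = $3,651.72
Windstorm insurance = $3,024.84
Special assessment = $460.80
Yearly total = $3,651.72 + $3,024.84 + $460.80 = $7,137.36
Base monthly escrow = $7,137.36 ÷ 12 = $594.78

$594.78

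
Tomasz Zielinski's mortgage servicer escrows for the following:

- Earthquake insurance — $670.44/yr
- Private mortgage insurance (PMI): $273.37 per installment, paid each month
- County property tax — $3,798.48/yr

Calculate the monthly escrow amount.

$645.78

Earthquake insurance: $670.44
Private mortgage insurance (PMI): $273.37 × 12 = $3,280.44
County property tax: $3,798.48
Combined annual = $7,749.36
Base monthly escrow = $7,749.36 ÷ 12 = $645.78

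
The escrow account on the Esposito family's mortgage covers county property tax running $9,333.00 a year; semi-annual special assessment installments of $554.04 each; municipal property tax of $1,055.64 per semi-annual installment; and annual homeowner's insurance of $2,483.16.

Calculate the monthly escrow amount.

County property tax: $9,333.00
Special assessment: $554.04 × 2 = $1,108.08
Municipal property tax: $1,055.64 × 2 = $2,111.28
Homeowner's insurance: $2,483.16
Combined annual = $9,333.00 + $1,108.08 + $2,111.28 + $2,483.16 = $15,035.52
Monthly escrow = $15,035.52 / 12 = $1,252.96

$1,252.96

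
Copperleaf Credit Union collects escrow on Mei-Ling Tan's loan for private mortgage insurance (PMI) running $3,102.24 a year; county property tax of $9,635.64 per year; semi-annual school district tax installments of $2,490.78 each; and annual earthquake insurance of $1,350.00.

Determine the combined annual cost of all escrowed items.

Private mortgage insurance (PMI): $3,102.24/yr
County property tax: $9,635.64/yr
School district tax: $2,490.78 × 2 = $4,981.56/yr
Earthquake insurance: $1,350.00/yr
Yearly total = $3,102.24 + $9,635.64 + $4,981.56 + $1,350.00 = $19,069.44

$19,069.44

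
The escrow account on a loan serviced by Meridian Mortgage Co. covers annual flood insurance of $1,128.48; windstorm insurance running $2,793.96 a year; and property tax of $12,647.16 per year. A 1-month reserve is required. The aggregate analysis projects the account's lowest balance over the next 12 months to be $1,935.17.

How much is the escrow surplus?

Flood insurance = $1,128.48 annually
Windstorm insurance = $2,793.96 annually
Property tax = $12,647.16 annually
Yearly total = $1,128.48 + $2,793.96 + $12,647.16 = $16,569.60
Base monthly escrow = $16,569.60 ÷ 12 = $1,380.80
Required reserve = 1 × $1,380.80 = $1,380.80
Excess over cushion: $1,935.17 − $1,380.80 = $554.37

$554.37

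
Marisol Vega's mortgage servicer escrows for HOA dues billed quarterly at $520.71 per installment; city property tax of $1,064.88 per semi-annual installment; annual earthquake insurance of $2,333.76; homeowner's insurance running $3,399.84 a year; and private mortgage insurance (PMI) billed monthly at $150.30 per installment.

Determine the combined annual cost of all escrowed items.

HOA dues = $520.71 × 4 = $2,082.84/yr
City property tax = $1,064.88 × 2 = $2,129.76/yr
Earthquake insurance = $2,333.76/yr
Homeowner's insurance = $3,399.84/yr
Private mortgage insurance (PMI) = $150.30 × 12 = $1,803.60/yr
Total annual escrow = $11,749.80

$11,749.80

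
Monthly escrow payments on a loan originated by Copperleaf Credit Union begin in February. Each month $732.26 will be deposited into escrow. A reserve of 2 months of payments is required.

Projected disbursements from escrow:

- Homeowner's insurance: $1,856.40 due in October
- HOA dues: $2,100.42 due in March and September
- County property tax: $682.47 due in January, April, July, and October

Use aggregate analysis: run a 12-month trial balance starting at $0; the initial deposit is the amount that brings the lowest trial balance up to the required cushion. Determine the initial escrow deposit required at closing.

Cushion = 2 × $732.26 = $1,464.52
Trial balance (start $0, +$732.26 each month, − disbursements):
  Feb: +$732.26 → $732.26
  Mar: +$732.26 − $2,100.42 → -$635.90
  Apr: +$732.26 − $682.47 → -$586.11
  May: +$732.26 → $146.15
  Jun: +$732.26 → $878.41
  Jul: +$732.26 − $682.47 → $928.20
  Aug: +$732.26 → $1,660.46
  Sep: +$732.26 − $2,100.42 → $292.30
  Oct: +$732.26 − $2,538.87 → -$1,514.31
  Nov: +$732.26 → -$782.05
  Dec: +$732.26 → -$49.79
  Jan: +$732.26 − $682.47 → $0.00
Lowest trial balance = -$1,514.31 (Oct)
Initial deposit = cushion − low point = $1,464.52 − (-$1,514.31) = $2,978.83

$2,978.83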